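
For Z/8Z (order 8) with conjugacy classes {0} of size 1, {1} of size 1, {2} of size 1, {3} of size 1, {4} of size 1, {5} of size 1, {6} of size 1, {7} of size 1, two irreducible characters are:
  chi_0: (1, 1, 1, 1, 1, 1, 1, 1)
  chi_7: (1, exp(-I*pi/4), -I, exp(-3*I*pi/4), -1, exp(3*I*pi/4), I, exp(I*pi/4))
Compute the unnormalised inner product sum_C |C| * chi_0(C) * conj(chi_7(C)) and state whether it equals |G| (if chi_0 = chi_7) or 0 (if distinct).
Sum = 0; so <chi_0, chi_7> = 0 (distinct irreducibles are orthogonal).

Why: Compute term by term over conjugacy classes (|C| * chi_0(C) * conj(chi_7(C))):
  1*(1)*conj(1) + 1*(1)*conj(exp(-I*pi/4)) + 1*(1)*conj(-I) + 1*(1)*conj(exp(-3*I*pi/4)) + 1*(1)*conj(-1) + 1*(1)*conj(exp(3*I*pi/4)) + 1*(1)*conj(I) + 1*(1)*conj(exp(I*pi/4))
  = (1) + (exp(I*pi/4)) + (I) + (exp(3*I*pi/4)) + (-1) + (exp(-3*I*pi/4)) + (-I) + (exp(-I*pi/4))
  = 0.
(Exp terms are combined using exp(i*s)*conj(exp(i*t)) = exp(i*(s-t)), and sums of them are collapsed using the identity that for every m > 1 the m distinct m-th roots of unity sum to 0, e.g. 1 + exp(2*I*pi/3) + exp(-2*I*pi/3) = 0.)
Dividing by |G| = 8 gives 0/8 = 0, matching the row-orthogonality relation <chi_0, chi_7> = [chi_0 = chi_7].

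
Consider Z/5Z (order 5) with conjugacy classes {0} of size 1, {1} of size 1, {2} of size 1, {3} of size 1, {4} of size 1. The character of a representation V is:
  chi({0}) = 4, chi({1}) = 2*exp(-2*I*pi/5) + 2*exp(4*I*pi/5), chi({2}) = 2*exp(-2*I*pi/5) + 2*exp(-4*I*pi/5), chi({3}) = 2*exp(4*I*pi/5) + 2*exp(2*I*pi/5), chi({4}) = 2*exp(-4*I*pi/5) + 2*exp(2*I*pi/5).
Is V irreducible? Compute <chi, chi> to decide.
Not irreducible (reducible): <chi, chi> = 8 > 1.

Solution. <chi, chi> = (1/|G|) sum_C |C| * |chi(C)|^2 = (1/5)[1*|4|^2 + 1*|2*exp(-2*I*pi/5) + 2*exp(4*I*pi/5)|^2 + 1*|2*exp(-2*I*pi/5) + 2*exp(-4*I*pi/5)|^2 + 1*|2*exp(4*I*pi/5) + 2*exp(2*I*pi/5)|^2 + 1*|2*exp(-4*I*pi/5) + 2*exp(2*I*pi/5)|^2]
  = (1/5)[(16) + (8 + 4*exp(-4*I*pi/5) + 4*exp(4*I*pi/5)) + (8 + 4*exp(-2*I*pi/5) + 4*exp(2*I*pi/5)) + (8 + 4*exp(-2*I*pi/5) + 4*exp(2*I*pi/5)) + (8 + 4*exp(-4*I*pi/5) + 4*exp(4*I*pi/5))] = 40/5 = 8.
(Exp terms are combined using exp(i*s)*conj(exp(i*t)) = exp(i*(s-t)), and sums of them are collapsed using the identity that for every m > 1 the m distinct m-th roots of unity sum to 0, e.g. 1 + exp(2*I*pi/3) + exp(-2*I*pi/3) = 0.)
A character is irreducible iff <chi, chi> = 1, so this representation is reducible.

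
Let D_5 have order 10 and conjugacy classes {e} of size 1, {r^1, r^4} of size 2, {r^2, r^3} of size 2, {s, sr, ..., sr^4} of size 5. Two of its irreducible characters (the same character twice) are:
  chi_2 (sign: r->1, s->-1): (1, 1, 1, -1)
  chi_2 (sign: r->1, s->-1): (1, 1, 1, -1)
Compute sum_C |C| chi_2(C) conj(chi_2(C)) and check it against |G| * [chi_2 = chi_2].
Sum = 10 = |G| = 10; so <chi_2, chi_2> = 1 (norm-1 confirms irreducibility).

Why: Compute term by term over conjugacy classes (|C| * chi_2(C) * conj(chi_2(C))):
  1*(1)*conj(1) + 2*(1)*conj(1) + 2*(1)*conj(1) + 5*(-1)*conj(-1)
  = (1) + (2) + (2) + (5)
  = 10.
Dividing by |G| = 10 gives 10/10 = 1, matching the row-orthogonality relation <chi_2, chi_2> = [chi_2 = chi_2].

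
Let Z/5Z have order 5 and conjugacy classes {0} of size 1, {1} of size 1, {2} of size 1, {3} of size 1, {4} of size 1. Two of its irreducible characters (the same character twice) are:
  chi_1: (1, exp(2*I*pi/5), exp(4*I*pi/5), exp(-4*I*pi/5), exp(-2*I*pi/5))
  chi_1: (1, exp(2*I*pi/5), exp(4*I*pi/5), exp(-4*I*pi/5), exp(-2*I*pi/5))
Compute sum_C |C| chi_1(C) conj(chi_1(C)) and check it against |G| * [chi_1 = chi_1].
Sum = 5 = |G| = 5; so <chi_1, chi_1> = 1 (norm-1 confirms irreducibility).

Working: Compute term by term over conjugacy classes (|C| * chi_1(C) * conj(chi_1(C))):
  1*(1)*conj(1) + 1*(exp(2*I*pi/5))*conj(exp(2*I*pi/5)) + 1*(exp(4*I*pi/5))*conj(exp(4*I*pi/5)) + 1*(exp(-4*I*pi/5))*conj(exp(-4*I*pi/5)) + 1*(exp(-2*I*pi/5))*conj(exp(-2*I*pi/5))
  = (1) + (1) + (1) + (1) + (1)
  = 5.
(Exp terms are combined using exp(i*s)*conj(exp(i*t)) = exp(i*(s-t)), and sums of them are collapsed using the identity that for every m > 1 the m distinct m-th roots of unity sum to 0, e.g. 1 + exp(2*I*pi/3) + exp(-2*I*pi/3) = 0.)
Dividing by |G| = 5 gives 5/5 = 1, matching the row-orthogonality relation <chi_1, chi_1> = [chi_1 = chi_1].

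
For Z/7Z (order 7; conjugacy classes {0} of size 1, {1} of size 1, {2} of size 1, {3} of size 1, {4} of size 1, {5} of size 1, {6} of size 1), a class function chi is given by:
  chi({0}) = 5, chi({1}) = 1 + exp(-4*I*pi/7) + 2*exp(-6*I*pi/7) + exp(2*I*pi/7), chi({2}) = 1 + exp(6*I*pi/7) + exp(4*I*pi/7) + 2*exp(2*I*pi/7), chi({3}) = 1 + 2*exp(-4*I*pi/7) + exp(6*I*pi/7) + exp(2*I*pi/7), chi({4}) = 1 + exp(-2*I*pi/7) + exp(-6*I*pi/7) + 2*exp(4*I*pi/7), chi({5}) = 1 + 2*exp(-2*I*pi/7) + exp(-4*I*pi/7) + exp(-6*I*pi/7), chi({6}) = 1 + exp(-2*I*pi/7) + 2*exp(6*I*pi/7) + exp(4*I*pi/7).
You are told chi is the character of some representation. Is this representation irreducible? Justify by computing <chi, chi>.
Not irreducible (reducible): <chi, chi> = 7 > 1.

Argument: <chi, chi> = (1/|G|) sum_C |C| * |chi(C)|^2 = (1/7)[1*|5|^2 + 1*|1 + exp(-4*I*pi/7) + 2*exp(-6*I*pi/7) + exp(2*I*pi/7)|^2 + 1*|1 + exp(6*I*pi/7) + exp(4*I*pi/7) + 2*exp(2*I*pi/7)|^2 + 1*|1 + 2*exp(-4*I*pi/7) + exp(6*I*pi/7) + exp(2*I*pi/7)|^2 + 1*|1 + exp(-2*I*pi/7) + exp(-6*I*pi/7) + 2*exp(4*I*pi/7)|^2 + 1*|1 + 2*exp(-2*I*pi/7) + exp(-4*I*pi/7) + exp(-6*I*pi/7)|^2 + 1*|1 + exp(-2*I*pi/7) + 2*exp(6*I*pi/7) + exp(4*I*pi/7)|^2]
  = (1/7)[(25) + (7 + 3*exp(-2*I*pi/7) + 5*exp(-6*I*pi/7) + exp(-4*I*pi/7) + exp(4*I*pi/7) + 5*exp(6*I*pi/7) + 3*exp(2*I*pi/7)) + (7 + 5*exp(-2*I*pi/7) + 3*exp(-4*I*pi/7) + exp(-6*I*pi/7) + exp(6*I*pi/7) + 3*exp(4*I*pi/7) + 5*exp(2*I*pi/7)) + (7 + 5*exp(-4*I*pi/7) + 3*exp(-6*I*pi/7) + exp(-2*I*pi/7) + exp(2*I*pi/7) + 3*exp(6*I*pi/7) + 5*exp(4*I*pi/7)) + (7 + 5*exp(-4*I*pi/7) + 3*exp(-6*I*pi/7) + exp(-2*I*pi/7) + exp(2*I*pi/7) + 3*exp(6*I*pi/7) + 5*exp(4*I*pi/7)) + (7 + 5*exp(-2*I*pi/7) + 3*exp(-4*I*pi/7) + exp(-6*I*pi/7) + exp(6*I*pi/7) + 3*exp(4*I*pi/7) + 5*exp(2*I*pi/7)) + (7 + 3*exp(-2*I*pi/7) + 5*exp(-6*I*pi/7) + exp(-4*I*pi/7) + exp(4*I*pi/7) + 5*exp(6*I*pi/7) + 3*exp(2*I*pi/7))] = 49/7 = 7.
(Exp terms are combined using exp(i*s)*conj(exp(i*t)) = exp(i*(s-t)), and sums of them are collapsed using the identity that for every m > 1 the m distinct m-th roots of unity sum to 0, e.g. 1 + exp(2*I*pi/3) + exp(-2*I*pi/3) = 0.)
A character is irreducible iff <chi, chi> = 1, so this representation is reducible.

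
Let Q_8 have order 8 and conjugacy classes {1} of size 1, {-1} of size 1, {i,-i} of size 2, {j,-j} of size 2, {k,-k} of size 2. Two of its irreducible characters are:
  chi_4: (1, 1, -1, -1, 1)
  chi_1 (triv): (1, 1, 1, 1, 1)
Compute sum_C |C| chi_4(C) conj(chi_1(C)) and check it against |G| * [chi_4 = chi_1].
Sum = 0; so <chi_4, chi_1> = 0 (distinct irreducibles are orthogonal).

Why: Compute term by term over conjugacy classes (|C| * chi_4(C) * conj(chi_1(C))):
  1*(1)*conj(1) + 1*(1)*conj(1) + 2*(-1)*conj(1) + 2*(-1)*conj(1) + 2*(1)*conj(1)
  = (1) + (1) + (-2) + (-2) + (2)
  = 0.
Dividing by |G| = 8 gives 0/8 = 0, matching the row-orthogonality relation <chi_4, chi_1> = [chi_4 = chi_1].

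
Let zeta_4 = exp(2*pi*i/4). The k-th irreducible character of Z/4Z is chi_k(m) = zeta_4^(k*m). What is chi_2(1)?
chi_2(1) = zeta_4^2 = -1

Argument: chi_2(1) = zeta_4^(2*1) = zeta_4^2. Since zeta_4^4 = 1, this equals zeta_4^2 = exp(2*pi*i*2/4) = -1.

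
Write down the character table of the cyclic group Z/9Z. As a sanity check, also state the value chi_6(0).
Character table of Z/9Z (irreps indexed chi_0,...,chi_8 with chi_k(m) = zeta_9^(k*m), zeta_9 = exp(2*pi*i/9)):
  irrep \ class  {0} (size 1)  {1} (size 1)    {2} (size 1)    {3} (size 1)    {4} (size 1)    {5} (size 1)    {6} (size 1)    {7} (size 1)    {8} (size 1)  
  chi_0          1             1               1               1               1               1               1               1               1             
  chi_1          1             exp(2*I*pi/9)   exp(4*I*pi/9)   exp(2*I*pi/3)   exp(8*I*pi/9)   exp(-8*I*pi/9)  exp(-2*I*pi/3)  exp(-4*I*pi/9)  exp(-2*I*pi/9)
  chi_2          1             exp(4*I*pi/9)   exp(8*I*pi/9)   exp(-2*I*pi/3)  exp(-2*I*pi/9)  exp(2*I*pi/9)   exp(2*I*pi/3)   exp(-8*I*pi/9)  exp(-4*I*pi/9)
  chi_3          1             exp(2*I*pi/3)   exp(-2*I*pi/3)  1               exp(2*I*pi/3)   exp(-2*I*pi/3)  1               exp(2*I*pi/3)   exp(-2*I*pi/3)
  chi_4          1             exp(8*I*pi/9)   exp(-2*I*pi/9)  exp(2*I*pi/3)   exp(-4*I*pi/9)  exp(4*I*pi/9)   exp(-2*I*pi/3)  exp(2*I*pi/9)   exp(-8*I*pi/9)
  chi_5          1             exp(-8*I*pi/9)  exp(2*I*pi/9)   exp(-2*I*pi/3)  exp(4*I*pi/9)   exp(-4*I*pi/9)  exp(2*I*pi/3)   exp(-2*I*pi/9)  exp(8*I*pi/9) 
  chi_6          1             exp(-2*I*pi/3)  exp(2*I*pi/3)   1               exp(-2*I*pi/3)  exp(2*I*pi/3)   1               exp(-2*I*pi/3)  exp(2*I*pi/3) 
  chi_7          1             exp(-4*I*pi/9)  exp(-8*I*pi/9)  exp(2*I*pi/3)   exp(2*I*pi/9)   exp(-2*I*pi/9)  exp(-2*I*pi/3)  exp(8*I*pi/9)   exp(4*I*pi/9) 
  chi_8          1             exp(-2*I*pi/9)  exp(-4*I*pi/9)  exp(-2*I*pi/3)  exp(-8*I*pi/9)  exp(8*I*pi/9)   exp(2*I*pi/3)   exp(4*I*pi/9)   exp(2*I*pi/9) 

Spot check: chi_6(0) = zeta_9^(6*0) = zeta_9^0 = 1.

Why: Z/9Z is abelian, so all 9 irreducible complex representations are 1-dimensional. They are given by chi_k(m) = zeta_9^(k*m) for k = 0,...,8. Row orthogonality: sum_m chi_k(m) conj(chi_l(m)) = 9 * [k = l].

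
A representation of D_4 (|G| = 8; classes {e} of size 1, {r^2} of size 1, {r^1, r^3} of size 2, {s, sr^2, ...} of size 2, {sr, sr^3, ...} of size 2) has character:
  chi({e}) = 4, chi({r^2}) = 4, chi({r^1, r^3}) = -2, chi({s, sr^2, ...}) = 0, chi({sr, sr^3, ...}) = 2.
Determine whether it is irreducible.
Not irreducible (reducible): <chi, chi> = 6 > 1.

Justification: <chi, chi> = (1/|G|) sum_C |C| * |chi(C)|^2 = (1/8)[1*|4|^2 + 1*|4|^2 + 2*|-2|^2 + 2*|0|^2 + 2*|2|^2]
  = (1/8)[(16) + (16) + (8) + (0) + (8)] = 48/8 = 6.
A character is irreducible iff <chi, chi> = 1, so this representation is reducible.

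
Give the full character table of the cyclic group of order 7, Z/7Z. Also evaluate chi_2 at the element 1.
Character table of Z/7Z (irreps indexed chi_0,...,chi_6 with chi_k(m) = zeta_7^(k*m), zeta_7 = exp(2*pi*i/7)):
  irrep \ class  {0} (size 1)  {1} (size 1)    {2} (size 1)    {3} (size 1)    {4} (size 1)    {5} (size 1)    {6} (size 1)  
  chi_0          1             1               1               1               1               1               1             
  chi_1          1             exp(2*I*pi/7)   exp(4*I*pi/7)   exp(6*I*pi/7)   exp(-6*I*pi/7)  exp(-4*I*pi/7)  exp(-2*I*pi/7)
  chi_2          1             exp(4*I*pi/7)   exp(-6*I*pi/7)  exp(-2*I*pi/7)  exp(2*I*pi/7)   exp(6*I*pi/7)   exp(-4*I*pi/7)
  chi_3          1             exp(6*I*pi/7)   exp(-2*I*pi/7)  exp(4*I*pi/7)   exp(-4*I*pi/7)  exp(2*I*pi/7)   exp(-6*I*pi/7)
  chi_4          1             exp(-6*I*pi/7)  exp(2*I*pi/7)   exp(-4*I*pi/7)  exp(4*I*pi/7)   exp(-2*I*pi/7)  exp(6*I*pi/7) 
  chi_5          1             exp(-4*I*pi/7)  exp(6*I*pi/7)   exp(2*I*pi/7)   exp(-2*I*pi/7)  exp(-6*I*pi/7)  exp(4*I*pi/7) 
  chi_6          1             exp(-2*I*pi/7)  exp(-4*I*pi/7)  exp(-6*I*pi/7)  exp(6*I*pi/7)   exp(4*I*pi/7)   exp(2*I*pi/7) 

Spot check: chi_2(1) = zeta_7^(2*1) = zeta_7^2 = exp(4*I*pi/7).

Details: Z/7Z is abelian, so all 7 irreducible complex representations are 1-dimensional. They are given by chi_k(m) = zeta_7^(k*m) for k = 0,...,6. Row orthogonality: sum_m chi_k(m) conj(chi_l(m)) = 7 * [k = l].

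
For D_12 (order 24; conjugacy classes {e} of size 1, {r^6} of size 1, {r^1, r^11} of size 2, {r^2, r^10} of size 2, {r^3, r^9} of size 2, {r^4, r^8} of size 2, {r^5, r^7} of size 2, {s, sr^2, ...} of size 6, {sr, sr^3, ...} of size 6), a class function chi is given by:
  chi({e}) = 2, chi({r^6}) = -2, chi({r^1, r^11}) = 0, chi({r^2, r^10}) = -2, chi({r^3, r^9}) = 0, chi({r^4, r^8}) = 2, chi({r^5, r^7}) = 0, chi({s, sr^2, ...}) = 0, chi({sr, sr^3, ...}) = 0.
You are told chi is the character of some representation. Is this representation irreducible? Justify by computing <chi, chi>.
Irreducible: <chi, chi> = 1.

Details: <chi, chi> = (1/|G|) sum_C |C| * |chi(C)|^2 = (1/24)[1*|2|^2 + 1*|-2|^2 + 2*|0|^2 + 2*|-2|^2 + 2*|0|^2 + 2*|2|^2 + 2*|0|^2 + 6*|0|^2 + 6*|0|^2]
  = (1/24)[(4) + (4) + (0) + (8) + (0) + (8) + (0) + (0) + (0)] = 24/24 = 1.
A character is irreducible iff <chi, chi> = 1, so this representation is irreducible.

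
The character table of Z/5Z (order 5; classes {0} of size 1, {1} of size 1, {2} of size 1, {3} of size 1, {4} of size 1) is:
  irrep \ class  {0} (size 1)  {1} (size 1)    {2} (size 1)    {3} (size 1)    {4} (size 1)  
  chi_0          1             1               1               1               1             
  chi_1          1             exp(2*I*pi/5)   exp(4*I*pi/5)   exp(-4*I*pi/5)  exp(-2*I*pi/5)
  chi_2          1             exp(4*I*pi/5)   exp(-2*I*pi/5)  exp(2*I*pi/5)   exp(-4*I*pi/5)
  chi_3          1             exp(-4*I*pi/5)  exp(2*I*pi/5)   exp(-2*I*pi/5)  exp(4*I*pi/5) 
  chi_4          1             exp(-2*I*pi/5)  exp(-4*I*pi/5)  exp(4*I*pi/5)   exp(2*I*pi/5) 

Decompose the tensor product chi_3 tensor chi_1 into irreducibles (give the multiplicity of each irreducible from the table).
chi_3 tensor chi_1 = chi_4 (all other irreducibles have multiplicity 0).

Justification: The character of a tensor product is the pointwise product (chi_3 * chi_1)(C) = chi_3(C) * chi_1(C):
  {0}: (1)*(1), {1}: (exp(-4*I*pi/5))*(exp(2*I*pi/5)), {2}: (exp(2*I*pi/5))*(exp(4*I*pi/5)), {3}: (exp(-2*I*pi/5))*(exp(-4*I*pi/5)), {4}: (exp(4*I*pi/5))*(exp(-2*I*pi/5))
so (chi_3 * chi_1) takes values
  {0} -> 1, {1} -> exp(-2*I*pi/5), {2} -> exp(-4*I*pi/5), {3} -> exp(4*I*pi/5), {4} -> exp(2*I*pi/5).
Now take the inner product of this character with each irreducible chi from the table, <chi_3*chi_1, chi> = (1/5) sum_C |C| (chi_3*chi_1)(C) conj(chi(C)):
  <chi_3*chi_1, chi_0> = (1/5)[1*(1)*conj(1) + 1*(exp(-2*I*pi/5))*conj(1) + 1*(exp(-4*I*pi/5))*conj(1) + 1*(exp(4*I*pi/5))*conj(1) + 1*(exp(2*I*pi/5))*conj(1)]
      = (1/5)[(1) + (exp(-2*I*pi/5)) + (exp(-4*I*pi/5)) + (exp(4*I*pi/5)) + (exp(2*I*pi/5))] = 0/5 = 0
  <chi_3*chi_1, chi_1> = (1/5)[1*(1)*conj(1) + 1*(exp(-2*I*pi/5))*conj(exp(2*I*pi/5)) + 1*(exp(-4*I*pi/5))*conj(exp(4*I*pi/5)) + 1*(exp(4*I*pi/5))*conj(exp(-4*I*pi/5)) + 1*(exp(2*I*pi/5))*conj(exp(-2*I*pi/5))]
      = (1/5)[(1) + (exp(-4*I*pi/5)) + (exp(2*I*pi/5)) + (exp(-2*I*pi/5)) + (exp(4*I*pi/5))] = 0/5 = 0
  <chi_3*chi_1, chi_2> = (1/5)[1*(1)*conj(1) + 1*(exp(-2*I*pi/5))*conj(exp(4*I*pi/5)) + 1*(exp(-4*I*pi/5))*conj(exp(-2*I*pi/5)) + 1*(exp(4*I*pi/5))*conj(exp(2*I*pi/5)) + 1*(exp(2*I*pi/5))*conj(exp(-4*I*pi/5))]
      = (1/5)[(1) + (exp(4*I*pi/5)) + (exp(-2*I*pi/5)) + (exp(2*I*pi/5)) + (exp(-4*I*pi/5))] = 0/5 = 0
  <chi_3*chi_1, chi_3> = (1/5)[1*(1)*conj(1) + 1*(exp(-2*I*pi/5))*conj(exp(-4*I*pi/5)) + 1*(exp(-4*I*pi/5))*conj(exp(2*I*pi/5)) + 1*(exp(4*I*pi/5))*conj(exp(-2*I*pi/5)) + 1*(exp(2*I*pi/5))*conj(exp(4*I*pi/5))]
      = (1/5)[(1) + (exp(2*I*pi/5)) + (exp(4*I*pi/5)) + (exp(-4*I*pi/5)) + (exp(-2*I*pi/5))] = 0/5 = 0
  <chi_3*chi_1, chi_4> = (1/5)[1*(1)*conj(1) + 1*(exp(-2*I*pi/5))*conj(exp(-2*I*pi/5)) + 1*(exp(-4*I*pi/5))*conj(exp(-4*I*pi/5)) + 1*(exp(4*I*pi/5))*conj(exp(4*I*pi/5)) + 1*(exp(2*I*pi/5))*conj(exp(2*I*pi/5))]
      = (1/5)[(1) + (1) + (1) + (1) + (1)] = 5/5 = 1
(Exp terms are combined using exp(i*s)*conj(exp(i*t)) = exp(i*(s-t)), and sums of them are collapsed using the identity that for every m > 1 the m distinct m-th roots of unity sum to 0, e.g. 1 + exp(2*I*pi/3) + exp(-2*I*pi/3) = 0.)
Hence the multiplicities are chi_4: 1. Dimension check: dim(chi_3)*dim(chi_1) = 1*1 = 1 and sum (mult * dim) = 1*1 = 1.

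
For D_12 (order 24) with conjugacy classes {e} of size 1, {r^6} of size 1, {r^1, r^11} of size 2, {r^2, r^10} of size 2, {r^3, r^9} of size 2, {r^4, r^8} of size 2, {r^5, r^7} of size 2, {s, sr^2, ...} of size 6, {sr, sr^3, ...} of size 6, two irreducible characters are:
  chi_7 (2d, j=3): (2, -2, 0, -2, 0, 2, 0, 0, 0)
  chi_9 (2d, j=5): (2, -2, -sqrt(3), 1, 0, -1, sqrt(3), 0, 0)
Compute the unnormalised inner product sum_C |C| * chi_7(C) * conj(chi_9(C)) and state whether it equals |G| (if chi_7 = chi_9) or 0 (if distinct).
Sum = 0; so <chi_7, chi_9> = 0 (distinct irreducibles are orthogonal).

Justification: Compute term by term over conjugacy classes (|C| * chi_7(C) * conj(chi_9(C))):
  1*(2)*conj(2) + 1*(-2)*conj(-2) + 2*(0)*conj(-sqrt(3)) + 2*(-2)*conj(1) + 2*(0)*conj(0) + 2*(2)*conj(-1) + 2*(0)*conj(sqrt(3)) + 6*(0)*conj(0) + 6*(0)*conj(0)
  = (4) + (4) + (0) + (-4) + (0) + (-4) + (0) + (0) + (0)
  = 0.
Dividing by |G| = 24 gives 0/24 = 0, matching the row-orthogonality relation <chi_7, chi_9> = [chi_7 = chi_9].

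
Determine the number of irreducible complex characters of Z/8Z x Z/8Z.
64

Details: The number of irreducible complex representations of a finite group equals its number of conjugacy classes. Z/8Z x Z/8Z is abelian of order 64, so every element is its own conjugacy class: 64 classes, so Z/8Z x Z/8Z (order 64) has exactly 64 irreducible complex representations.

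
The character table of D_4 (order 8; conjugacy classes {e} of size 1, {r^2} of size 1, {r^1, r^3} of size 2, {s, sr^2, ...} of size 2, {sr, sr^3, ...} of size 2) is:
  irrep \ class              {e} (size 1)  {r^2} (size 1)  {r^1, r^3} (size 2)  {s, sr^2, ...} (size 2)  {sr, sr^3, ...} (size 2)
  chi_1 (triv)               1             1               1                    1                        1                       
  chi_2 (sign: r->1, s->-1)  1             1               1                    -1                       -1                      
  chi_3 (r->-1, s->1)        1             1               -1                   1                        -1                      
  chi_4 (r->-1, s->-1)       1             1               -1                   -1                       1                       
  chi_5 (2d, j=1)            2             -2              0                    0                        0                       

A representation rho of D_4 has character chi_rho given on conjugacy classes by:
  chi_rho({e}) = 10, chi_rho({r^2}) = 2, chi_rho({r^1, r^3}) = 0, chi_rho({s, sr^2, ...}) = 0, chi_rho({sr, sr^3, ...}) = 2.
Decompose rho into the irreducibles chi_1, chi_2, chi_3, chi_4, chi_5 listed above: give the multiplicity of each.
Multiplicities: chi_1: 2, chi_2: 1, chi_3: 1, chi_4: 2, chi_5: 2.

Proof sketch: Use <chi_rho, chi> = (1/|G|) sum_C |C| * chi_rho(C) * conj(chi(C)) with |G| = 8 for each irreducible chi in the table:
  <chi_rho, chi_1> = (1/8)[1*(10)*conj(1) + 1*(2)*conj(1) + 2*(0)*conj(1) + 2*(0)*conj(1) + 2*(2)*conj(1)]
      = (1/8)[(10) + (2) + (0) + (0) + (4)] = 16/8 = 2
  <chi_rho, chi_2> = (1/8)[1*(10)*conj(1) + 1*(2)*conj(1) + 2*(0)*conj(1) + 2*(0)*conj(-1) + 2*(2)*conj(-1)]
      = (1/8)[(10) + (2) + (0) + (0) + (-4)] = 8/8 = 1
  <chi_rho, chi_3> = (1/8)[1*(10)*conj(1) + 1*(2)*conj(1) + 2*(0)*conj(-1) + 2*(0)*conj(1) + 2*(2)*conj(-1)]
      = (1/8)[(10) + (2) + (0) + (0) + (-4)] = 8/8 = 1
  <chi_rho, chi_4> = (1/8)[1*(10)*conj(1) + 1*(2)*conj(1) + 2*(0)*conj(-1) + 2*(0)*conj(-1) + 2*(2)*conj(1)]
      = (1/8)[(10) + (2) + (0) + (0) + (4)] = 16/8 = 2
  <chi_rho, chi_5> = (1/8)[1*(10)*conj(2) + 1*(2)*conj(-2) + 2*(0)*conj(0) + 2*(0)*conj(0) + 2*(2)*conj(0)]
      = (1/8)[(20) + (-4) + (0) + (0) + (0)] = 16/8 = 2
Dimension check: dim(rho) = sum (mult * dim) = 2*1 + 1*1 + 1*1 + 2*1 + 2*2 = 10 = chi_rho(e) = 10.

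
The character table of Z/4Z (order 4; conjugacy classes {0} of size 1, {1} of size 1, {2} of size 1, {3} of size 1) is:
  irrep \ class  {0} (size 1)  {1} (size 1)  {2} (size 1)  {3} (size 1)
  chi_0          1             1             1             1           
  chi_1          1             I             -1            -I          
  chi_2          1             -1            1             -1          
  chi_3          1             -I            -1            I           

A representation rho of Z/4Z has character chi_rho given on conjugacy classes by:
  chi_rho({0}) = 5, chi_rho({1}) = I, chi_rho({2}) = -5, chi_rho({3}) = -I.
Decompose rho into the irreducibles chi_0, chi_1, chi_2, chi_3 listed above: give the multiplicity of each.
Multiplicities: chi_0: 0, chi_1: 3, chi_2: 0, chi_3: 2.

Why: Use <chi_rho, chi> = (1/|G|) sum_C |C| * chi_rho(C) * conj(chi(C)) with |G| = 4 for each irreducible chi in the table:
  <chi_rho, chi_0> = (1/4)[1*(5)*conj(1) + 1*(I)*conj(1) + 1*(-5)*conj(1) + 1*(-I)*conj(1)]
      = (1/4)[(5) + (I) + (-5) + (-I)] = 0/4 = 0
  <chi_rho, chi_1> = (1/4)[1*(5)*conj(1) + 1*(I)*conj(I) + 1*(-5)*conj(-1) + 1*(-I)*conj(-I)]
      = (1/4)[(5) + (1) + (5) + (1)] = 12/4 = 3
  <chi_rho, chi_2> = (1/4)[1*(5)*conj(1) + 1*(I)*conj(-1) + 1*(-5)*conj(1) + 1*(-I)*conj(-1)]
      = (1/4)[(5) + (-I) + (-5) + (I)] = 0/4 = 0
  <chi_rho, chi_3> = (1/4)[1*(5)*conj(1) + 1*(I)*conj(-I) + 1*(-5)*conj(-1) + 1*(-I)*conj(I)]
      = (1/4)[(5) + (-1) + (5) + (-1)] = 8/4 = 2
(Exp terms are combined using exp(i*s)*conj(exp(i*t)) = exp(i*(s-t)), and sums of them are collapsed using the identity that for every m > 1 the m distinct m-th roots of unity sum to 0, e.g. 1 + exp(2*I*pi/3) + exp(-2*I*pi/3) = 0.)
Dimension check: dim(rho) = sum (mult * dim) = 0*1 + 3*1 + 0*1 + 2*1 = 5 = chi_rho(e) = 5.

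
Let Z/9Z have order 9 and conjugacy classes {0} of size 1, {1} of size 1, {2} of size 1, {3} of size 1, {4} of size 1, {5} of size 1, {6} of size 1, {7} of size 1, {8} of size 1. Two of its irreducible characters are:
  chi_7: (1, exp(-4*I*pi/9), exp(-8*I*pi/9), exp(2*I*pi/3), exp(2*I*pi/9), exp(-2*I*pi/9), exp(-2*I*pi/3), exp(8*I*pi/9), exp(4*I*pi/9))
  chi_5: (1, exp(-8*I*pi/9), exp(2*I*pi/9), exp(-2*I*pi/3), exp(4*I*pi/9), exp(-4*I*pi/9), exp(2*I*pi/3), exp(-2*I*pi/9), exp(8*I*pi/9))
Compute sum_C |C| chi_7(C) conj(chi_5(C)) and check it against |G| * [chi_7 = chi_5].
Sum = 0; so <chi_7, chi_5> = 0 (distinct irreducibles are orthogonal).

Explanation: Compute term by term over conjugacy classes (|C| * chi_7(C) * conj(chi_5(C))):
  1*(1)*conj(1) + 1*(exp(-4*I*pi/9))*conj(exp(-8*I*pi/9)) + 1*(exp(-8*I*pi/9))*conj(exp(2*I*pi/9)) + 1*(exp(2*I*pi/3))*conj(exp(-2*I*pi/3)) + 1*(exp(2*I*pi/9))*conj(exp(4*I*pi/9)) + 1*(exp(-2*I*pi/9))*conj(exp(-4*I*pi/9)) + 1*(exp(-2*I*pi/3))*conj(exp(2*I*pi/3)) + 1*(exp(8*I*pi/9))*conj(exp(-2*I*pi/9)) + 1*(exp(4*I*pi/9))*conj(exp(8*I*pi/9))
  = (1) + (exp(4*I*pi/9)) + (exp(8*I*pi/9)) + (exp(-2*I*pi/3)) + (exp(-2*I*pi/9)) + (exp(2*I*pi/9)) + (exp(2*I*pi/3)) + (exp(-8*I*pi/9)) + (exp(-4*I*pi/9))
  = 0.
(Exp terms are combined using exp(i*s)*conj(exp(i*t)) = exp(i*(s-t)), and sums of them are collapsed using the identity that for every m > 1 the m distinct m-th roots of unity sum to 0, e.g. 1 + exp(2*I*pi/3) + exp(-2*I*pi/3) = 0.)
Dividing by |G| = 9 gives 0/9 = 0, matching the row-orthogonality relation <chi_7, chi_5> = [chi_7 = chi_5].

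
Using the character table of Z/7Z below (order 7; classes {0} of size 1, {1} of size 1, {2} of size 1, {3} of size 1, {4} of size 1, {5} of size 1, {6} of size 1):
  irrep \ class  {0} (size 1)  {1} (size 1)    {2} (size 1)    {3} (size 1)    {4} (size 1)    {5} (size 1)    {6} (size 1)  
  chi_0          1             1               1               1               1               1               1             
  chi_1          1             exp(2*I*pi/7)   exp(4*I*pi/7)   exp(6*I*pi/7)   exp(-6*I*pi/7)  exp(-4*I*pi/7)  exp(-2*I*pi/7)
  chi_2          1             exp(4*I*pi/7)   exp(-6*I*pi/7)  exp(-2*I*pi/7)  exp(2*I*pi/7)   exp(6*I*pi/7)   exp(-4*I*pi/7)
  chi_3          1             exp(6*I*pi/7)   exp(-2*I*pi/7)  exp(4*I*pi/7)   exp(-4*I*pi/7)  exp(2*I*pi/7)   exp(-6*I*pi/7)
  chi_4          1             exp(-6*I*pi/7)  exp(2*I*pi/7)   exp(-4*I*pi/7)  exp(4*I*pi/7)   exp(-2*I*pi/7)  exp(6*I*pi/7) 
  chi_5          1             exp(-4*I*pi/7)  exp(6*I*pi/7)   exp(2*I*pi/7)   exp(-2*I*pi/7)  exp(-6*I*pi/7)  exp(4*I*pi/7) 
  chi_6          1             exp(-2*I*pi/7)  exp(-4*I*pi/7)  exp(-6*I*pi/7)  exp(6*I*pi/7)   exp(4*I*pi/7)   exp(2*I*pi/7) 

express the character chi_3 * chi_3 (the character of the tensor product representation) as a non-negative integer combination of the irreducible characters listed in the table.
chi_3 tensor chi_3 = chi_6 (all other irreducibles have multiplicity 0).

Reasoning: The character of a tensor product is the pointwise product (chi_3 * chi_3)(C) = chi_3(C) * chi_3(C):
  {0}: (1)*(1), {1}: (exp(6*I*pi/7))*(exp(6*I*pi/7)), {2}: (exp(-2*I*pi/7))*(exp(-2*I*pi/7)), {3}: (exp(4*I*pi/7))*(exp(4*I*pi/7)), {4}: (exp(-4*I*pi/7))*(exp(-4*I*pi/7)), {5}: (exp(2*I*pi/7))*(exp(2*I*pi/7)), {6}: (exp(-6*I*pi/7))*(exp(-6*I*pi/7))
so (chi_3 * chi_3) takes values
  {0} -> 1, {1} -> exp(-2*I*pi/7), {2} -> exp(-4*I*pi/7), {3} -> exp(-6*I*pi/7), {4} -> exp(6*I*pi/7), {5} -> exp(4*I*pi/7), {6} -> exp(2*I*pi/7).
Now take the inner product of this character with each irreducible chi from the table, <chi_3*chi_3, chi> = (1/7) sum_C |C| (chi_3*chi_3)(C) conj(chi(C)):
  <chi_3*chi_3, chi_0> = (1/7)[1*(1)*conj(1) + 1*(exp(-2*I*pi/7))*conj(1) + 1*(exp(-4*I*pi/7))*conj(1) + 1*(exp(-6*I*pi/7))*conj(1) + 1*(exp(6*I*pi/7))*conj(1) + 1*(exp(4*I*pi/7))*conj(1) + 1*(exp(2*I*pi/7))*conj(1)]
      = (1/7)[(1) + (exp(-2*I*pi/7)) + (exp(-4*I*pi/7)) + (exp(-6*I*pi/7)) + (exp(6*I*pi/7)) + (exp(4*I*pi/7)) + (exp(2*I*pi/7))] = 0/7 = 0
  <chi_3*chi_3, chi_1> = (1/7)[1*(1)*conj(1) + 1*(exp(-2*I*pi/7))*conj(exp(2*I*pi/7)) + 1*(exp(-4*I*pi/7))*conj(exp(4*I*pi/7)) + 1*(exp(-6*I*pi/7))*conj(exp(6*I*pi/7)) + 1*(exp(6*I*pi/7))*conj(exp(-6*I*pi/7)) + 1*(exp(4*I*pi/7))*conj(exp(-4*I*pi/7)) + 1*(exp(2*I*pi/7))*conj(exp(-2*I*pi/7))]
      = (1/7)[(1) + (exp(-4*I*pi/7)) + (exp(6*I*pi/7)) + (exp(2*I*pi/7)) + (exp(-2*I*pi/7)) + (exp(-6*I*pi/7)) + (exp(4*I*pi/7))] = 0/7 = 0
  <chi_3*chi_3, chi_2> = (1/7)[1*(1)*conj(1) + 1*(exp(-2*I*pi/7))*conj(exp(4*I*pi/7)) + 1*(exp(-4*I*pi/7))*conj(exp(-6*I*pi/7)) + 1*(exp(-6*I*pi/7))*conj(exp(-2*I*pi/7)) + 1*(exp(6*I*pi/7))*conj(exp(2*I*pi/7)) + 1*(exp(4*I*pi/7))*conj(exp(6*I*pi/7)) + 1*(exp(2*I*pi/7))*conj(exp(-4*I*pi/7))]
      = (1/7)[(1) + (exp(-6*I*pi/7)) + (exp(2*I*pi/7)) + (exp(-4*I*pi/7)) + (exp(4*I*pi/7)) + (exp(-2*I*pi/7)) + (exp(6*I*pi/7))] = 0/7 = 0
  <chi_3*chi_3, chi_3> = (1/7)[1*(1)*conj(1) + 1*(exp(-2*I*pi/7))*conj(exp(6*I*pi/7)) + 1*(exp(-4*I*pi/7))*conj(exp(-2*I*pi/7)) + 1*(exp(-6*I*pi/7))*conj(exp(4*I*pi/7)) + 1*(exp(6*I*pi/7))*conj(exp(-4*I*pi/7)) + 1*(exp(4*I*pi/7))*conj(exp(2*I*pi/7)) + 1*(exp(2*I*pi/7))*conj(exp(-6*I*pi/7))]
      = (1/7)[(1) + (exp(6*I*pi/7)) + (exp(-2*I*pi/7)) + (exp(4*I*pi/7)) + (exp(-4*I*pi/7)) + (exp(2*I*pi/7)) + (exp(-6*I*pi/7))] = 0/7 = 0
  <chi_3*chi_3, chi_4> = (1/7)[1*(1)*conj(1) + 1*(exp(-2*I*pi/7))*conj(exp(-6*I*pi/7)) + 1*(exp(-4*I*pi/7))*conj(exp(2*I*pi/7)) + 1*(exp(-6*I*pi/7))*conj(exp(-4*I*pi/7)) + 1*(exp(6*I*pi/7))*conj(exp(4*I*pi/7)) + 1*(exp(4*I*pi/7))*conj(exp(-2*I*pi/7)) + 1*(exp(2*I*pi/7))*conj(exp(6*I*pi/7))]
      = (1/7)[(1) + (exp(4*I*pi/7)) + (exp(-6*I*pi/7)) + (exp(-2*I*pi/7)) + (exp(2*I*pi/7)) + (exp(6*I*pi/7)) + (exp(-4*I*pi/7))] = 0/7 = 0
  <chi_3*chi_3, chi_5> = (1/7)[1*(1)*conj(1) + 1*(exp(-2*I*pi/7))*conj(exp(-4*I*pi/7)) + 1*(exp(-4*I*pi/7))*conj(exp(6*I*pi/7)) + 1*(exp(-6*I*pi/7))*conj(exp(2*I*pi/7)) + 1*(exp(6*I*pi/7))*conj(exp(-2*I*pi/7)) + 1*(exp(4*I*pi/7))*conj(exp(-6*I*pi/7)) + 1*(exp(2*I*pi/7))*conj(exp(4*I*pi/7))]
      = (1/7)[(1) + (exp(2*I*pi/7)) + (exp(4*I*pi/7)) + (exp(6*I*pi/7)) + (exp(-6*I*pi/7)) + (exp(-4*I*pi/7)) + (exp(-2*I*pi/7))] = 0/7 = 0
  <chi_3*chi_3, chi_6> = (1/7)[1*(1)*conj(1) + 1*(exp(-2*I*pi/7))*conj(exp(-2*I*pi/7)) + 1*(exp(-4*I*pi/7))*conj(exp(-4*I*pi/7)) + 1*(exp(-6*I*pi/7))*conj(exp(-6*I*pi/7)) + 1*(exp(6*I*pi/7))*conj(exp(6*I*pi/7)) + 1*(exp(4*I*pi/7))*conj(exp(4*I*pi/7)) + 1*(exp(2*I*pi/7))*conj(exp(2*I*pi/7))]
      = (1/7)[(1) + (1) + (1) + (1) + (1) + (1) + (1)] = 7/7 = 1
(Exp terms are combined using exp(i*s)*conj(exp(i*t)) = exp(i*(s-t)), and sums of them are collapsed using the identity that for every m > 1 the m distinct m-th roots of unity sum to 0, e.g. 1 + exp(2*I*pi/3) + exp(-2*I*pi/3) = 0.)
Hence the multiplicities are chi_6: 1. Dimension check: dim(chi_3)*dim(chi_3) = 1*1 = 1 and sum (mult * dim) = 1*1 = 1.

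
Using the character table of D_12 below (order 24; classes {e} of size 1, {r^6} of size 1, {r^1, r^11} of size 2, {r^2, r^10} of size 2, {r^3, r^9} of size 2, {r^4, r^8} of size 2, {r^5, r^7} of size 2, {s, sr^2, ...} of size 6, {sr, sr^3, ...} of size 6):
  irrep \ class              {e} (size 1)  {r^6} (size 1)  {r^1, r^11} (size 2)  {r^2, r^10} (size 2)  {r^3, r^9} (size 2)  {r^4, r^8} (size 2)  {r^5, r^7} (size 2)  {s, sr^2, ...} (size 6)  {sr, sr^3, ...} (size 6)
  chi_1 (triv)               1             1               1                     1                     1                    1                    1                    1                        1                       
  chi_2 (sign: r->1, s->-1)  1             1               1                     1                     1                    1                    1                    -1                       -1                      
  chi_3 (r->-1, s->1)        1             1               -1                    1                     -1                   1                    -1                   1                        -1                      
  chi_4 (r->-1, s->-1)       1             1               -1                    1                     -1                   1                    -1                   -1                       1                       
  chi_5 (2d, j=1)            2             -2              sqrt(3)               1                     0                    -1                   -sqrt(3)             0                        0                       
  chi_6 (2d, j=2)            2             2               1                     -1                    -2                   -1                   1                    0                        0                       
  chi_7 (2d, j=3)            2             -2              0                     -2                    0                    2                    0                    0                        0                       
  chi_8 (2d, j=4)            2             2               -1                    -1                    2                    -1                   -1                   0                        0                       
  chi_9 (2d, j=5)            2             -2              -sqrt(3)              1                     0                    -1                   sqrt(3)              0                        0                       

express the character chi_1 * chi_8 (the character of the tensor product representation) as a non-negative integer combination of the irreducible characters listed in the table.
chi_1 tensor chi_8 = chi_8 (all other irreducibles have multiplicity 0).

Derivation: The character of a tensor product is the pointwise product (chi_1 * chi_8)(C) = chi_1(C) * chi_8(C):
  {e}: (1)*(2), {r^6}: (1)*(2), {r^1, r^11}: (1)*(-1), {r^2, r^10}: (1)*(-1), {r^3, r^9}: (1)*(2), {r^4, r^8}: (1)*(-1), {r^5, r^7}: (1)*(-1), {s, sr^2, ...}: (1)*(0), {sr, sr^3, ...}: (1)*(0)
so (chi_1 * chi_8) takes values
  {e} -> 2, {r^6} -> 2, {r^1, r^11} -> -1, {r^2, r^10} -> -1, {r^3, r^9} -> 2, {r^4, r^8} -> -1, {r^5, r^7} -> -1, {s, sr^2, ...} -> 0, {sr, sr^3, ...} -> 0.
Now take the inner product of this character with each irreducible chi from the table, <chi_1*chi_8, chi> = (1/24) sum_C |C| (chi_1*chi_8)(C) conj(chi(C)):
  <chi_1*chi_8, chi_1> = (1/24)[1*(2)*conj(1) + 1*(2)*conj(1) + 2*(-1)*conj(1) + 2*(-1)*conj(1) + 2*(2)*conj(1) + 2*(-1)*conj(1) + 2*(-1)*conj(1) + 6*(0)*conj(1) + 6*(0)*conj(1)]
      = (1/24)[(2) + (2) + (-2) + (-2) + (4) + (-2) + (-2) + (0) + (0)] = 0/24 = 0
  <chi_1*chi_8, chi_2> = (1/24)[1*(2)*conj(1) + 1*(2)*conj(1) + 2*(-1)*conj(1) + 2*(-1)*conj(1) + 2*(2)*conj(1) + 2*(-1)*conj(1) + 2*(-1)*conj(1) + 6*(0)*conj(-1) + 6*(0)*conj(-1)]
      = (1/24)[(2) + (2) + (-2) + (-2) + (4) + (-2) + (-2) + (0) + (0)] = 0/24 = 0
  <chi_1*chi_8, chi_3> = (1/24)[1*(2)*conj(1) + 1*(2)*conj(1) + 2*(-1)*conj(-1) + 2*(-1)*conj(1) + 2*(2)*conj(-1) + 2*(-1)*conj(1) + 2*(-1)*conj(-1) + 6*(0)*conj(1) + 6*(0)*conj(-1)]
      = (1/24)[(2) + (2) + (2) + (-2) + (-4) + (-2) + (2) + (0) + (0)] = 0/24 = 0
  <chi_1*chi_8, chi_4> = (1/24)[1*(2)*conj(1) + 1*(2)*conj(1) + 2*(-1)*conj(-1) + 2*(-1)*conj(1) + 2*(2)*conj(-1) + 2*(-1)*conj(1) + 2*(-1)*conj(-1) + 6*(0)*conj(-1) + 6*(0)*conj(1)]
      = (1/24)[(2) + (2) + (2) + (-2) + (-4) + (-2) + (2) + (0) + (0)] = 0/24 = 0
  <chi_1*chi_8, chi_5> = (1/24)[1*(2)*conj(2) + 1*(2)*conj(-2) + 2*(-1)*conj(sqrt(3)) + 2*(-1)*conj(1) + 2*(2)*conj(0) + 2*(-1)*conj(-1) + 2*(-1)*conj(-sqrt(3)) + 6*(0)*conj(0) + 6*(0)*conj(0)]
      = (1/24)[(4) + (-4) + (-2*sqrt(3)) + (-2) + (0) + (2) + (2*sqrt(3)) + (0) + (0)] = 0/24 = 0
  <chi_1*chi_8, chi_6> = (1/24)[1*(2)*conj(2) + 1*(2)*conj(2) + 2*(-1)*conj(1) + 2*(-1)*conj(-1) + 2*(2)*conj(-2) + 2*(-1)*conj(-1) + 2*(-1)*conj(1) + 6*(0)*conj(0) + 6*(0)*conj(0)]
      = (1/24)[(4) + (4) + (-2) + (2) + (-8) + (2) + (-2) + (0) + (0)] = 0/24 = 0
  <chi_1*chi_8, chi_7> = (1/24)[1*(2)*conj(2) + 1*(2)*conj(-2) + 2*(-1)*conj(0) + 2*(-1)*conj(-2) + 2*(2)*conj(0) + 2*(-1)*conj(2) + 2*(-1)*conj(0) + 6*(0)*conj(0) + 6*(0)*conj(0)]
      = (1/24)[(4) + (-4) + (0) + (4) + (0) + (-4) + (0) + (0) + (0)] = 0/24 = 0
  <chi_1*chi_8, chi_8> = (1/24)[1*(2)*conj(2) + 1*(2)*conj(2) + 2*(-1)*conj(-1) + 2*(-1)*conj(-1) + 2*(2)*conj(2) + 2*(-1)*conj(-1) + 2*(-1)*conj(-1) + 6*(0)*conj(0) + 6*(0)*conj(0)]
      = (1/24)[(4) + (4) + (2) + (2) + (8) + (2) + (2) + (0) + (0)] = 24/24 = 1
  <chi_1*chi_8, chi_9> = (1/24)[1*(2)*conj(2) + 1*(2)*conj(-2) + 2*(-1)*conj(-sqrt(3)) + 2*(-1)*conj(1) + 2*(2)*conj(0) + 2*(-1)*conj(-1) + 2*(-1)*conj(sqrt(3)) + 6*(0)*conj(0) + 6*(0)*conj(0)]
      = (1/24)[(4) + (-4) + (2*sqrt(3)) + (-2) + (0) + (2) + (-2*sqrt(3)) + (0) + (0)] = 0/24 = 0
Hence the multiplicities are chi_8: 1. Dimension check: dim(chi_1)*dim(chi_8) = 1*2 = 2 and sum (mult * dim) = 1*2 = 2.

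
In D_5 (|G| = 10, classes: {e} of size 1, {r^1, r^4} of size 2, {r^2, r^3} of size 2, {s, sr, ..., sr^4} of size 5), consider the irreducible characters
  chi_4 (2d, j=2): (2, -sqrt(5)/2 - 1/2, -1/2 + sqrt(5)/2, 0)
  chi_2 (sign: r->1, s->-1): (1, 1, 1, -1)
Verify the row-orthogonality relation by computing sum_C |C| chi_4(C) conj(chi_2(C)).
Sum = 0; so <chi_4, chi_2> = 0 (distinct irreducibles are orthogonal).

Solution. Compute term by term over conjugacy classes (|C| * chi_4(C) * conj(chi_2(C))):
  1*(2)*conj(1) + 2*(-sqrt(5)/2 - 1/2)*conj(1) + 2*(-1/2 + sqrt(5)/2)*conj(1) + 5*(0)*conj(-1)
  = (2) + (-sqrt(5) - 1) + (-1 + sqrt(5)) + (0)
  = 0.
Dividing by |G| = 10 gives 0/10 = 0, matching the row-orthogonality relation <chi_4, chi_2> = [chi_4 = chi_2].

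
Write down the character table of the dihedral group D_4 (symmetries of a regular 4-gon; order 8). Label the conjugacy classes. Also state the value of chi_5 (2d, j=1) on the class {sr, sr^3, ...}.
Conjugacy classes: {e} of size 1, {r^2} of size 1, {r^1, r^3} of size 2, {s, sr^2, ...} of size 2, {sr, sr^3, ...} of size 2.
Character table:
  irrep \ class              {e} (size 1)  {r^2} (size 1)  {r^1, r^3} (size 2)  {s, sr^2, ...} (size 2)  {sr, sr^3, ...} (size 2)
  chi_1 (triv)               1             1               1                    1                        1                       
  chi_2 (sign: r->1, s->-1)  1             1               1                    -1                       -1                      
  chi_3 (r->-1, s->1)        1             1               -1                   1                        -1                      
  chi_4 (r->-1, s->-1)       1             1               -1                   -1                       1                       
  chi_5 (2d, j=1)            2             -2              0                    0                        0                       

Spot check: chi_5 (2d, j=1) on {sr, sr^3, ...} = 0.

Why: D_4 has order 2*4 = 8 with 5 conjugacy classes, hence 5 irreducibles. Sum of squared dims 1 + 1 + 1 + 1 + 4 = 8 = |G|. Linear characters come from the abelianisation; the 2-dimensional irreps have character r^k -> 2*cos(2*pi*j*k/4), reflections -> 0.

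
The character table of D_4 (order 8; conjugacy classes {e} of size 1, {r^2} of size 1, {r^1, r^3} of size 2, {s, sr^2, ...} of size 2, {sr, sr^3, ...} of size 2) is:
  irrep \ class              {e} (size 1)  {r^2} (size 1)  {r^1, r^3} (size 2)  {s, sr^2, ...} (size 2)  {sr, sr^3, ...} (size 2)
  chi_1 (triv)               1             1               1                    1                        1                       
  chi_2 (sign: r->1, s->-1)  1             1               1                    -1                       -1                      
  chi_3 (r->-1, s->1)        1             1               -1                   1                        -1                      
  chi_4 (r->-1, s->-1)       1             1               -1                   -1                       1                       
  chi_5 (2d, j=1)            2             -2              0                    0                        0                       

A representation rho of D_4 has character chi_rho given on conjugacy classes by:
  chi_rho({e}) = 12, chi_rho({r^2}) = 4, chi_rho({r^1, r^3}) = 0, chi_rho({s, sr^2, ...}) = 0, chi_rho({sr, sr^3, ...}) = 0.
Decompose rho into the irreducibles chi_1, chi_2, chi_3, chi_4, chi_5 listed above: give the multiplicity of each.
Multiplicities: chi_1: 2, chi_2: 2, chi_3: 2, chi_4: 2, chi_5: 2.

Use <chi_rho, chi> = (1/|G|) sum_C |C| * chi_rho(C) * conj(chi(C)) with |G| = 8 for each irreducible chi in the table:
  <chi_rho, chi_1> = (1/8)[1*(12)*conj(1) + 1*(4)*conj(1) + 2*(0)*conj(1) + 2*(0)*conj(1) + 2*(0)*conj(1)]
      = (1/8)[(12) + (4) + (0) + (0) + (0)] = 16/8 = 2
  <chi_rho, chi_2> = (1/8)[1*(12)*conj(1) + 1*(4)*conj(1) + 2*(0)*conj(1) + 2*(0)*conj(-1) + 2*(0)*conj(-1)]
      = (1/8)[(12) + (4) + (0) + (0) + (0)] = 16/8 = 2
  <chi_rho, chi_3> = (1/8)[1*(12)*conj(1) + 1*(4)*conj(1) + 2*(0)*conj(-1) + 2*(0)*conj(1) + 2*(0)*conj(-1)]
      = (1/8)[(12) + (4) + (0) + (0) + (0)] = 16/8 = 2
  <chi_rho, chi_4> = (1/8)[1*(12)*conj(1) + 1*(4)*conj(1) + 2*(0)*conj(-1) + 2*(0)*conj(-1) + 2*(0)*conj(1)]
      = (1/8)[(12) + (4) + (0) + (0) + (0)] = 16/8 = 2
  <chi_rho, chi_5> = (1/8)[1*(12)*conj(2) + 1*(4)*conj(-2) + 2*(0)*conj(0) + 2*(0)*conj(0) + 2*(0)*conj(0)]
      = (1/8)[(24) + (-8) + (0) + (0) + (0)] = 16/8 = 2
Dimension check: dim(rho) = sum (mult * dim) = 2*1 + 2*1 + 2*1 + 2*1 + 2*2 = 12 = chi_rho(e) = 12.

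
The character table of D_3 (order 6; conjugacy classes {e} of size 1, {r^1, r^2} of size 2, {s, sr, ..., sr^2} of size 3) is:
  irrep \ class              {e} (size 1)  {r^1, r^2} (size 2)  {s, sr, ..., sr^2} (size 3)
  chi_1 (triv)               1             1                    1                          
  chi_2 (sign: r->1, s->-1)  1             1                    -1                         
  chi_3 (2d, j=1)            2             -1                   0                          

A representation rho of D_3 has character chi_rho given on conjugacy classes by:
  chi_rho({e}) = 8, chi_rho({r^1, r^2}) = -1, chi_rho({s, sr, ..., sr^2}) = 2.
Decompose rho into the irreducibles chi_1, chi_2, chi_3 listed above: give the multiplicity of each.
Multiplicities: chi_1: 2, chi_2: 0, chi_3: 3.

Solution. Use <chi_rho, chi> = (1/|G|) sum_C |C| * chi_rho(C) * conj(chi(C)) with |G| = 6 for each irreducible chi in the table:
  <chi_rho, chi_1> = (1/6)[1*(8)*conj(1) + 2*(-1)*conj(1) + 3*(2)*conj(1)]
      = (1/6)[(8) + (-2) + (6)] = 12/6 = 2
  <chi_rho, chi_2> = (1/6)[1*(8)*conj(1) + 2*(-1)*conj(1) + 3*(2)*conj(-1)]
      = (1/6)[(8) + (-2) + (-6)] = 0/6 = 0
  <chi_rho, chi_3> = (1/6)[1*(8)*conj(2) + 2*(-1)*conj(-1) + 3*(2)*conj(0)]
      = (1/6)[(16) + (2) + (0)] = 18/6 = 3
Dimension check: dim(rho) = sum (mult * dim) = 2*1 + 0*1 + 3*2 = 8 = chi_rho(e) = 8.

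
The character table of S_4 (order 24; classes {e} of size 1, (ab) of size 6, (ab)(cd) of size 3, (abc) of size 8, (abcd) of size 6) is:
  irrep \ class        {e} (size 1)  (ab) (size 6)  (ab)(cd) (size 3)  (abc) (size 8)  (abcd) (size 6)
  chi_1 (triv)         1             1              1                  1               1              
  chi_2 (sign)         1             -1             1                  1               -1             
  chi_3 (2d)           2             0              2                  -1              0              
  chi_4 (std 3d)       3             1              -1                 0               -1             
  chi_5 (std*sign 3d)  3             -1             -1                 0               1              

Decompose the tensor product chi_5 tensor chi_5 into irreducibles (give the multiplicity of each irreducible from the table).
chi_5 tensor chi_5 = chi_1 + chi_3 + chi_4 + chi_5 (all other irreducibles have multiplicity 0).

Reasoning: The character of a tensor product is the pointwise product (chi_5 * chi_5)(C) = chi_5(C) * chi_5(C):
  {e}: (3)*(3), (ab): (-1)*(-1), (ab)(cd): (-1)*(-1), (abc): (0)*(0), (abcd): (1)*(1)
so (chi_5 * chi_5) takes values
  {e} -> 9, (ab) -> 1, (ab)(cd) -> 1, (abc) -> 0, (abcd) -> 1.
Now take the inner product of this character with each irreducible chi from the table, <chi_5*chi_5, chi> = (1/24) sum_C |C| (chi_5*chi_5)(C) conj(chi(C)):
  <chi_5*chi_5, chi_1> = (1/24)[1*(9)*conj(1) + 6*(1)*conj(1) + 3*(1)*conj(1) + 8*(0)*conj(1) + 6*(1)*conj(1)]
      = (1/24)[(9) + (6) + (3) + (0) + (6)] = 24/24 = 1
  <chi_5*chi_5, chi_2> = (1/24)[1*(9)*conj(1) + 6*(1)*conj(-1) + 3*(1)*conj(1) + 8*(0)*conj(1) + 6*(1)*conj(-1)]
      = (1/24)[(9) + (-6) + (3) + (0) + (-6)] = 0/24 = 0
  <chi_5*chi_5, chi_3> = (1/24)[1*(9)*conj(2) + 6*(1)*conj(0) + 3*(1)*conj(2) + 8*(0)*conj(-1) + 6*(1)*conj(0)]
      = (1/24)[(18) + (0) + (6) + (0) + (0)] = 24/24 = 1
  <chi_5*chi_5, chi_4> = (1/24)[1*(9)*conj(3) + 6*(1)*conj(1) + 3*(1)*conj(-1) + 8*(0)*conj(0) + 6*(1)*conj(-1)]
      = (1/24)[(27) + (6) + (-3) + (0) + (-6)] = 24/24 = 1
  <chi_5*chi_5, chi_5> = (1/24)[1*(9)*conj(3) + 6*(1)*conj(-1) + 3*(1)*conj(-1) + 8*(0)*conj(0) + 6*(1)*conj(1)]
      = (1/24)[(27) + (-6) + (-3) + (0) + (6)] = 24/24 = 1
Hence the multiplicities are chi_1: 1, chi_3: 1, chi_4: 1, chi_5: 1. Dimension check: dim(chi_5)*dim(chi_5) = 3*3 = 9 and sum (mult * dim) = 1*1 + 1*2 + 1*3 + 1*3 = 9.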